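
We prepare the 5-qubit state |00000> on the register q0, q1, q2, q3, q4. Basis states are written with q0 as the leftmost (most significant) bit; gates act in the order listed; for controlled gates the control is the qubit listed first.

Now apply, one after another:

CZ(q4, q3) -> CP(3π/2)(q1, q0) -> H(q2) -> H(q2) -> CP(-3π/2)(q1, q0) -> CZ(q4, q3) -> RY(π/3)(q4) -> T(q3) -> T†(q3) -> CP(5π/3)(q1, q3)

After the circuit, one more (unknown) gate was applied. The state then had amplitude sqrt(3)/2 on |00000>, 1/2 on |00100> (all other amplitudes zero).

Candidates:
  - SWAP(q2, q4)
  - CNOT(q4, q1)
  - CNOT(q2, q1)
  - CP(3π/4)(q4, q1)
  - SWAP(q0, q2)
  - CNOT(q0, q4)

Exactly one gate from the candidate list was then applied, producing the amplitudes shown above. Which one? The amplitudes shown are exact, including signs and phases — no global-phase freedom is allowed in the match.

It was SWAP(q2, q4) that produced the state shown. Key observation: the block from step 1 through step 6 cancels to the identity and can be dropped.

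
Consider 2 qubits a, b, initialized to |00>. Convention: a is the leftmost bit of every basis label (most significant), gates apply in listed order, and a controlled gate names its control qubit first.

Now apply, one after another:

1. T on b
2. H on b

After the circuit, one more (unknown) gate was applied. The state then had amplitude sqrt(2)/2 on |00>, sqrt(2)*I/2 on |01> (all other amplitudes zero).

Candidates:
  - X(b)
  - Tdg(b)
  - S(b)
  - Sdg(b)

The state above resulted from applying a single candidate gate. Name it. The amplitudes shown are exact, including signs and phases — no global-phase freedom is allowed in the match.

The unique candidate consistent with the amplitudes is S(b).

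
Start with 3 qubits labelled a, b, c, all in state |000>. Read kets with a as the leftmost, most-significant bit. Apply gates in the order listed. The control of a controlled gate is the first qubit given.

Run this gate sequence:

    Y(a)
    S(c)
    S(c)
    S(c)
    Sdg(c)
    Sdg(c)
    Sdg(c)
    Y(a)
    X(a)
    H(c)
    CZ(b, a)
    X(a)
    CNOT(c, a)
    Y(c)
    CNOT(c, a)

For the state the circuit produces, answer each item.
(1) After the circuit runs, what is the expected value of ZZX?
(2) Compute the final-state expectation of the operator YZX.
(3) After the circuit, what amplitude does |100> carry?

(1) The expectation value of ZZX is 1. Key observation: steps 1-8 multiply out to the identity, so the circuit reduces to the remaining gates.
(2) In the final state, YZX has expectation 0.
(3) |100> carries amplitude -sqrt(2)*I/2 in the final state.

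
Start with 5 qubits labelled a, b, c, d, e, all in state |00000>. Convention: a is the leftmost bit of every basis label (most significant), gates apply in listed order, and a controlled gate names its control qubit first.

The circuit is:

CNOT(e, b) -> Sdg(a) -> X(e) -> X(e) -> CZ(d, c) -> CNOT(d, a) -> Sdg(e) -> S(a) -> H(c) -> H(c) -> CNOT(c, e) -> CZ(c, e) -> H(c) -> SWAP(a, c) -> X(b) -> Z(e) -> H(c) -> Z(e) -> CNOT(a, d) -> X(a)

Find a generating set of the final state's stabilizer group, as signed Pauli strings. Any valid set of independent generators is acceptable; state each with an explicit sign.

The final state is stabilized by the group generated by +XIIXI, +IIXII, -ZIIZI, -IZIII, +IIIIZ; other independent generating sets are equally valid. Key observation: gates 3-4 undo each other exactly, leaving only the rest of the circuit to track.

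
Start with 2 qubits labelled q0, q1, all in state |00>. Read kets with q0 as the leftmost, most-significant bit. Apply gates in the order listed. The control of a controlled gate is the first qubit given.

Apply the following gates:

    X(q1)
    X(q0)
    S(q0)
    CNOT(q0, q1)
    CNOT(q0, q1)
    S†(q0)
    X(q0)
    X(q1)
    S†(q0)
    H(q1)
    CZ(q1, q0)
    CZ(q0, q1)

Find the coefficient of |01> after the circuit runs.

The amplitude on |01> is sqrt(2)/2. Key observation: the block from step 1 through step 8 cancels to the identity and can be dropped.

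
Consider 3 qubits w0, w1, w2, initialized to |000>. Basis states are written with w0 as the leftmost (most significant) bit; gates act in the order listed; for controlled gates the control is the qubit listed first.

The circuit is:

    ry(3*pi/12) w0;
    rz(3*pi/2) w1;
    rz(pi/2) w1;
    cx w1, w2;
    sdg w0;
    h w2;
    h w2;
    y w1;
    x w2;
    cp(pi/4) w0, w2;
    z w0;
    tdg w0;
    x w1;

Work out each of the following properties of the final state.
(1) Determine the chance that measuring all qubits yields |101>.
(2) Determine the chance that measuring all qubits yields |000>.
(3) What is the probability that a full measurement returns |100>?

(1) A full measurement returns |101> with probability 1/2 - sqrt(2)/4. Key observation: steps 6-7 multiply out to the identity, so the circuit reduces to the remaining gates.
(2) Outcome |000> occurs with probability 0.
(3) The probability of measuring |100> is 0.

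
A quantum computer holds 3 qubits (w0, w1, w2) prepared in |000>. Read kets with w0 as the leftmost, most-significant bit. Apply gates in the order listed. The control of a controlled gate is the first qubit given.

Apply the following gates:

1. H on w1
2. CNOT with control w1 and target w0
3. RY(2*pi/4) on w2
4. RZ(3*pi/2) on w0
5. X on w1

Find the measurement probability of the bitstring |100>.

The probability of measuring |100> is 1/4.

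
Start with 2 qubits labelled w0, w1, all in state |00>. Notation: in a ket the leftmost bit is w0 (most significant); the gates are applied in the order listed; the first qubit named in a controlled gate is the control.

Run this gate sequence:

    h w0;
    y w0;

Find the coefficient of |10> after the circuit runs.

|10> carries amplitude sqrt(2)*I/2 in the final state.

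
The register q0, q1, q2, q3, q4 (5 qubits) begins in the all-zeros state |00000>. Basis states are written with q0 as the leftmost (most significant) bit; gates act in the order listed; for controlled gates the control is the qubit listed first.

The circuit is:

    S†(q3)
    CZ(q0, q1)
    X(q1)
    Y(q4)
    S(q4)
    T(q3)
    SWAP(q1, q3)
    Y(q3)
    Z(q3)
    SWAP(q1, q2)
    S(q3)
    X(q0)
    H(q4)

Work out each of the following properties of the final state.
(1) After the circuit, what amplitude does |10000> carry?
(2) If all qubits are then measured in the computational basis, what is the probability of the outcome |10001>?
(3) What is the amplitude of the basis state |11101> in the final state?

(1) |10000> carries amplitude sqrt(2)*I/2 in the final state.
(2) Outcome |10001> occurs with probability 1/2.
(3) The final state's coefficient on |11101> equals 0.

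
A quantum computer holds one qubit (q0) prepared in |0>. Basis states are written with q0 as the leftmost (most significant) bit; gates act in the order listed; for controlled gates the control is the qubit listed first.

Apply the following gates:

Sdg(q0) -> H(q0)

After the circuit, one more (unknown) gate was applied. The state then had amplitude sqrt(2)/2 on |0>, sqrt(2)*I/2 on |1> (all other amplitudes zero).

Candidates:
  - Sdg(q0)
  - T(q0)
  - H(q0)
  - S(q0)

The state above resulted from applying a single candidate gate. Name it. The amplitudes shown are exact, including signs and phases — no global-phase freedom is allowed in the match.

The unique candidate consistent with the amplitudes is S(q0).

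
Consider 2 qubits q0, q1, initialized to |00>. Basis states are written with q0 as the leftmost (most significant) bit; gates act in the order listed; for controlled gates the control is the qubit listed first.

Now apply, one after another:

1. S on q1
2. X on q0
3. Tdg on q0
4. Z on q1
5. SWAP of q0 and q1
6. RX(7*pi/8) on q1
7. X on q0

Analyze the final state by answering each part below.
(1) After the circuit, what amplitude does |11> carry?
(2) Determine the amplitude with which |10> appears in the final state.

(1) The amplitude on |11> is -exp(3*I*pi/4)*sin(pi/16).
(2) The amplitude on |10> is -exp(I*pi/4)*cos(pi/16).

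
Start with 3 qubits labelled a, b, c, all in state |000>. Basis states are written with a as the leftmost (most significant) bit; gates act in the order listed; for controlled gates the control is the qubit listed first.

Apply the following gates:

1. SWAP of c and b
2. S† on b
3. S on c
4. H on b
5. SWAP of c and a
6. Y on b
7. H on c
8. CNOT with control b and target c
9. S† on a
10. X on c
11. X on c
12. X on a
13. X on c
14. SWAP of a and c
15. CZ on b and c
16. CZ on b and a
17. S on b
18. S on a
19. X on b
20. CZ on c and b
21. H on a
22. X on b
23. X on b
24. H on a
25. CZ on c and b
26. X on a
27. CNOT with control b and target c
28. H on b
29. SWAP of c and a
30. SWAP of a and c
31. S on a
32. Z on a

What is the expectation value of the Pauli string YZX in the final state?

The expectation value of YZX is -1.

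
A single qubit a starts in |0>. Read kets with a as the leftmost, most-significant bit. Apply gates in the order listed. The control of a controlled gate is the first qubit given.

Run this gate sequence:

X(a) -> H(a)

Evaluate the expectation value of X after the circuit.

The observable X averages to -1.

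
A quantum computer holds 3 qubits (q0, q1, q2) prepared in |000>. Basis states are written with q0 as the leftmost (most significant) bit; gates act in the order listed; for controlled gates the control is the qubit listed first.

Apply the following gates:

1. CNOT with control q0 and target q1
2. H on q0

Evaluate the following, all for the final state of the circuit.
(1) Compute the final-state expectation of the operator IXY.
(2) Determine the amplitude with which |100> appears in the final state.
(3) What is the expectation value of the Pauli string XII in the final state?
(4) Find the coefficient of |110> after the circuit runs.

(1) In the final state, IXY has expectation 0.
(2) The amplitude on |100> is sqrt(2)/2.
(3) The expectation value of XII is 1.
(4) |110> carries amplitude 0 in the final state.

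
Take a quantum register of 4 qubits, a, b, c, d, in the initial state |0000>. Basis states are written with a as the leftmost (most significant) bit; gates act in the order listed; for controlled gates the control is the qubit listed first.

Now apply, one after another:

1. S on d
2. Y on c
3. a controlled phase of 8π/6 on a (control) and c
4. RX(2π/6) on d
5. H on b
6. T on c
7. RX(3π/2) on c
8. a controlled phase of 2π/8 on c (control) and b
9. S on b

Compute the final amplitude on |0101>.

|0101> carries amplitude exp(I*pi/4)/4 in the final state.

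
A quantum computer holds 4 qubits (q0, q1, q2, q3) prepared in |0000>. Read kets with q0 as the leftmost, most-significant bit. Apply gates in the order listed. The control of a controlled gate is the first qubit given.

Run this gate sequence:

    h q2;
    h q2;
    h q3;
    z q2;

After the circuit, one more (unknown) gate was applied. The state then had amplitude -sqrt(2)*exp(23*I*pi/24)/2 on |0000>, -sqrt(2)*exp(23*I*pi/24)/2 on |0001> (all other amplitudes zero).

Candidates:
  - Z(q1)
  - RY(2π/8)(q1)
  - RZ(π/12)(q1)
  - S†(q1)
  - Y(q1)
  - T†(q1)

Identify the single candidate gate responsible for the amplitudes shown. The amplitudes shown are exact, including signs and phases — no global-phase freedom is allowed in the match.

The applied gate was RZ(π/12)(q1). Key observation: steps 1-2 multiply out to the identity, so the circuit reduces to the remaining gates.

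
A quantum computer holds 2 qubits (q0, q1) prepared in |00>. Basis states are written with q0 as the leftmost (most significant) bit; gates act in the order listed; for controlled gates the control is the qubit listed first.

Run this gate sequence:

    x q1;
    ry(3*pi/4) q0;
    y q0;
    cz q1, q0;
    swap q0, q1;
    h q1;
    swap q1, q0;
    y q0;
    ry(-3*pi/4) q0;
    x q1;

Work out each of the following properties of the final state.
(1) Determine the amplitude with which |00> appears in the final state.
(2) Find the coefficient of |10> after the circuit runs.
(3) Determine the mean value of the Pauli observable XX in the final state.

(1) The amplitude on |00> is sqrt(2)/2.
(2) The amplitude on |10> is sqrt(2)/2.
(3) In the final state, XX has expectation 0.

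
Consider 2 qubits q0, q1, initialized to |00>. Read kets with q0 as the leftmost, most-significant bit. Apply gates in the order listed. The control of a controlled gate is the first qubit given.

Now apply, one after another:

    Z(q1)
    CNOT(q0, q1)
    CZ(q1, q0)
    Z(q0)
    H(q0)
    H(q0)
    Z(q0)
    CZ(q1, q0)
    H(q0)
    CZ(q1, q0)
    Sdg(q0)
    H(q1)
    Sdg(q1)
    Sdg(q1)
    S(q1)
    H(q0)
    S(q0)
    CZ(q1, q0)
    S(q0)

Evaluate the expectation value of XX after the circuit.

The observable XX averages to 1. Key observation: gates 3-8 undo each other exactly, leaving only the rest of the circuit to track.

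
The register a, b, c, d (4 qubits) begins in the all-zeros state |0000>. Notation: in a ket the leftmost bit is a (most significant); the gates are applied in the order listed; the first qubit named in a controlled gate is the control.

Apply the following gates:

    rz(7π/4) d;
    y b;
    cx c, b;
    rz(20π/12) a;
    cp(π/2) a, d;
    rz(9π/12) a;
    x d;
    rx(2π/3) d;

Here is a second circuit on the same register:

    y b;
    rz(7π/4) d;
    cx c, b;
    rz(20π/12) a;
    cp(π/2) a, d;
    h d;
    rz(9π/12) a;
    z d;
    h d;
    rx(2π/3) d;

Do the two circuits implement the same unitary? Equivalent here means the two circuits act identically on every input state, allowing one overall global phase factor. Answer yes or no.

Yes, they are equivalent — the unitaries differ by at most a global phase.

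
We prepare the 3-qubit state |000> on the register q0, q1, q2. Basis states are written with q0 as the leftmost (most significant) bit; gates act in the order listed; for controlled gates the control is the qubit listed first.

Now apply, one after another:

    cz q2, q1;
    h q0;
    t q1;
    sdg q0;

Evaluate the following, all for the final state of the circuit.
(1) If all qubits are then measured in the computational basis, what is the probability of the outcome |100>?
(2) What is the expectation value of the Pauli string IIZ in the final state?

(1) A full measurement returns |100> with probability 1/2.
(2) The observable IIZ averages to 1.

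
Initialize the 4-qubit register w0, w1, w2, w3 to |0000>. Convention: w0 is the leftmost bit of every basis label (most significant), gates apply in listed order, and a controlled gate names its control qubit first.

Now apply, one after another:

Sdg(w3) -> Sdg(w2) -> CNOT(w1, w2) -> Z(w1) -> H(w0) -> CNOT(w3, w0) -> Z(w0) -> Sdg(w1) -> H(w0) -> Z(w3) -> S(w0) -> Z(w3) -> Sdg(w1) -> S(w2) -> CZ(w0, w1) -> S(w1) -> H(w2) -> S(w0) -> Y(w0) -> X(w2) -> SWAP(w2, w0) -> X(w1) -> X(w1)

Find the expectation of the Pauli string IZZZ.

The observable IZZZ averages to 1.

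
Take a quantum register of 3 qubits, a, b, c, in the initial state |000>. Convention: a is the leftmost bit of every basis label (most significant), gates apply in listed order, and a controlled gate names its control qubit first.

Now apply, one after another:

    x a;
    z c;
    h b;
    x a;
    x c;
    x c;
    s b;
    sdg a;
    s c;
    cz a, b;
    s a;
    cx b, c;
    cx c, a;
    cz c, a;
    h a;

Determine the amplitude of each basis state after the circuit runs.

The final amplitudes are 1/2 on |000>, 0 on |001>, 0 on |010>, -I/2 on |011>, 1/2 on |100>, 0 on |101>, 0 on |110>, I/2 on |111>.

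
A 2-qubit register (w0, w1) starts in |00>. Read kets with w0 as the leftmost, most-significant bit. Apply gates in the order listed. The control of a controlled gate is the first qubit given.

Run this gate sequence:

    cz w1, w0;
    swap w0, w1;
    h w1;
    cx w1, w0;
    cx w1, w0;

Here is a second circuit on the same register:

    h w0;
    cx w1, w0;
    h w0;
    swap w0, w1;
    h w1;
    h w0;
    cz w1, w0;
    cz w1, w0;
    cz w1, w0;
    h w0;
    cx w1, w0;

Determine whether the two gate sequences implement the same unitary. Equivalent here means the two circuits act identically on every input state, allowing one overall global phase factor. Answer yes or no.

Yes, they are equivalent — the unitaries differ by at most a global phase.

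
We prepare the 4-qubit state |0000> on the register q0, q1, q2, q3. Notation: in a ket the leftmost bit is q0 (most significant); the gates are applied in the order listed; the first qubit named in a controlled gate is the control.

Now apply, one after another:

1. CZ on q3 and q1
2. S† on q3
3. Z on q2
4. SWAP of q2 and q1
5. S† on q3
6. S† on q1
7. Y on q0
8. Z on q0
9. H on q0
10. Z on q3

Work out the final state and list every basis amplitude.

After the circuit, the state carries amplitude -sqrt(2)*I/2 on |0000>, sqrt(2)*I/2 on |1000>, and 0 on every other basis state.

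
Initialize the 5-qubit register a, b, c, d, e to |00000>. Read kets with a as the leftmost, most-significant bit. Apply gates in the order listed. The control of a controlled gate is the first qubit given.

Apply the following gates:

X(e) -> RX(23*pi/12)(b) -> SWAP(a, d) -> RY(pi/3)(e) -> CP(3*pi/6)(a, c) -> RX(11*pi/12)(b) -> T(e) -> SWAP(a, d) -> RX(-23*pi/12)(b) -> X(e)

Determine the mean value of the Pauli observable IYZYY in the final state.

The observable IYZYY averages to 0.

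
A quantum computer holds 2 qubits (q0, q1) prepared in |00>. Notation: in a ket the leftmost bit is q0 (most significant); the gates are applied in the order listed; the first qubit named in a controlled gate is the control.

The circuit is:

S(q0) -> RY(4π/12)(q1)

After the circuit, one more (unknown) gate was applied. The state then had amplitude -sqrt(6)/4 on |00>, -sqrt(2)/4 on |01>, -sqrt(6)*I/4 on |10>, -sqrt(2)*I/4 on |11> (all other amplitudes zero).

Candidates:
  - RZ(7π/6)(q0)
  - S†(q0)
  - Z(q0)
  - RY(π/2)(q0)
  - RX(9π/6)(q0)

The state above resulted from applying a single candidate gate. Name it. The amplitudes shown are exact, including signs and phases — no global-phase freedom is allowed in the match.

The applied gate was RX(9π/6)(q0).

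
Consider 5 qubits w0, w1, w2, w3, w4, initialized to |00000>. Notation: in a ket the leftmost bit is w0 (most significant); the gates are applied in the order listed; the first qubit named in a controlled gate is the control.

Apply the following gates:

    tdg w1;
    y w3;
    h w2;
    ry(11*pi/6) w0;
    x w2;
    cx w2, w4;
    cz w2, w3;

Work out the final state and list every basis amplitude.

The resulting statevector has amplitude I*(-sqrt(3) - 1)/4 on |00010>, I*(1 + sqrt(3))/4 on |00111>, I*(-1 + sqrt(3))/4 on |10010>, I*(1 - sqrt(3))/4 on |10111>, and 0 on every other basis state.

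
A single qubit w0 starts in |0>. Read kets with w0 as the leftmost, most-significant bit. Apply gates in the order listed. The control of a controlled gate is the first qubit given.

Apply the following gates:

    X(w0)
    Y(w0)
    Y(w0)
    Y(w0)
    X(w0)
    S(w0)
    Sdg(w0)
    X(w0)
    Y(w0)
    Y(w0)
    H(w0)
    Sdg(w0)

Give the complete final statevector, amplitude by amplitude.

After the circuit, the state carries amplitude -sqrt(2)*I/2 on |0>, -sqrt(2)/2 on |1>. Key observation: gates 3-10 undo each other exactly, leaving only the rest of the circuit to track.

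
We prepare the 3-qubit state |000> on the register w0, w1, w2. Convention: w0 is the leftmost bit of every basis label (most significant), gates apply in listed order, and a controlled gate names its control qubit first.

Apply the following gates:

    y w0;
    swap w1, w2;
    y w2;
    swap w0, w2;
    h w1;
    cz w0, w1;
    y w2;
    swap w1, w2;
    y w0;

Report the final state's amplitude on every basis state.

After the circuit, the state carries amplitude sqrt(2)/2 on |000>, -sqrt(2)/2 on |001>, and 0 on every other basis state.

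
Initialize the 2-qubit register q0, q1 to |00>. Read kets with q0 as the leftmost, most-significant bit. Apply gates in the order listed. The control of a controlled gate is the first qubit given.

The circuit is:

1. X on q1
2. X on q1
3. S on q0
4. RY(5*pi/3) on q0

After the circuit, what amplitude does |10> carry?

|10> carries amplitude 1/2 in the final state. Key observation: the block from step 1 through step 2 cancels to the identity and can be dropped.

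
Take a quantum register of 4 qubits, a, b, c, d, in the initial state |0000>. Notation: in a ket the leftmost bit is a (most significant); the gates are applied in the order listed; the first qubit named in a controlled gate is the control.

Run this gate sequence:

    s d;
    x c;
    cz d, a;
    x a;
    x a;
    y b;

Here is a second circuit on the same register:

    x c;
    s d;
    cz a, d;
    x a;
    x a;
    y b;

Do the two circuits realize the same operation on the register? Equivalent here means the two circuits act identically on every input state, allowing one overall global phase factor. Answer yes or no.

Yes: on every input state the two circuits agree up to one overall phase factor.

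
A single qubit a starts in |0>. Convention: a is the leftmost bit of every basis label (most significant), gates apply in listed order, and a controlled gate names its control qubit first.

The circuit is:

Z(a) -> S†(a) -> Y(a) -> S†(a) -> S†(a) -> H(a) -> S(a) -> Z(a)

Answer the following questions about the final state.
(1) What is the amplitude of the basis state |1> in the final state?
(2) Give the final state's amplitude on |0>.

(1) The amplitude on |1> is sqrt(2)/2.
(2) |0> carries amplitude -sqrt(2)*I/2 in the final state.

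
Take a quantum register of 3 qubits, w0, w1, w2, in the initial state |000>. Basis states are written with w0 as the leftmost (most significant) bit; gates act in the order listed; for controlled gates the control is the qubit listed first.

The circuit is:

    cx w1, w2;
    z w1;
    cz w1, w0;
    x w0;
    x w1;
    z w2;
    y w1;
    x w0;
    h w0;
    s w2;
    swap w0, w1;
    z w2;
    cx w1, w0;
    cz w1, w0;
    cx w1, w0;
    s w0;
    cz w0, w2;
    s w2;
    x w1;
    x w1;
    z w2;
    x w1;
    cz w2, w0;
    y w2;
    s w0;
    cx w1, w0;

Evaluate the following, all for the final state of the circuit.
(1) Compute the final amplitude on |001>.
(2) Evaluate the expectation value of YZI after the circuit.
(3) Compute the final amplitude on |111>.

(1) The final state's coefficient on |001> equals -sqrt(2)/2.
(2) In the final state, YZI has expectation 0.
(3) The amplitude on |111> is sqrt(2)/2.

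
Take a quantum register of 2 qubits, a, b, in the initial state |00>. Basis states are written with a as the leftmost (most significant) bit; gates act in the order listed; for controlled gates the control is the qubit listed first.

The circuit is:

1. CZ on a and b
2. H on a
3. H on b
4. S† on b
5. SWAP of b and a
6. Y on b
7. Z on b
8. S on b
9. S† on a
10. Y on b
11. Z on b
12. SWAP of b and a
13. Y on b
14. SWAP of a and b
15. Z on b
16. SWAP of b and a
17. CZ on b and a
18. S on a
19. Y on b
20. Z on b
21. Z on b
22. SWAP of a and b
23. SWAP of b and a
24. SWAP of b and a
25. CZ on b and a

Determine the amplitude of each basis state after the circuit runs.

The resulting statevector has amplitude -I/2 on |00>, -I/2 on |01>, I/2 on |10>, I/2 on |11>.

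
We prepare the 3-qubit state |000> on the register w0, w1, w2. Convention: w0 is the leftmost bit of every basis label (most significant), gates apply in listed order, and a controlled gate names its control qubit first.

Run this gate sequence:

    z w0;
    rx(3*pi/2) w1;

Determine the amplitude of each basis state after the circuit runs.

The final amplitudes are -sqrt(2)/2 on |000>, -sqrt(2)*I/2 on |010>, and 0 on every other basis state.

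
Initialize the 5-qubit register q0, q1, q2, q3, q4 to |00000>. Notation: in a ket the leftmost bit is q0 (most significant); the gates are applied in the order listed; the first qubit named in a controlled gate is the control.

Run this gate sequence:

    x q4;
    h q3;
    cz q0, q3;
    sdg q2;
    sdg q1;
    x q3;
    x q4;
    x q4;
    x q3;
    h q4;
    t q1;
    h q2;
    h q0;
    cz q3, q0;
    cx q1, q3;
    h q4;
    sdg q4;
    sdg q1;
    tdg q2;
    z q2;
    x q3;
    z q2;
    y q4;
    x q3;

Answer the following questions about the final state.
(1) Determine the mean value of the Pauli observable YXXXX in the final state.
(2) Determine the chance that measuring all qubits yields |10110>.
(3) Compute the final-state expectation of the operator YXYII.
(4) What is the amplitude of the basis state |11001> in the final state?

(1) The expectation value of YXXXX is 0. Key observation: gates 6-9 undo each other exactly, leaving only the rest of the circuit to track.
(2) The probability of measuring |10110> is 1/8.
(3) The observable YXYII averages to 0.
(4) The final state's coefficient on |11001> equals 0.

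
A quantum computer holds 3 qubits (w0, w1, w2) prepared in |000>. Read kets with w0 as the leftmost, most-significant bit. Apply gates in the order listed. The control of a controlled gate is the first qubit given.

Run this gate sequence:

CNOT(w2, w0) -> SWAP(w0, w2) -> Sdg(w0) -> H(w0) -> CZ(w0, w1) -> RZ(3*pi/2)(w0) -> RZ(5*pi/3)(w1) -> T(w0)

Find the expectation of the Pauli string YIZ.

The expectation value of YIZ is -sqrt(2)/2.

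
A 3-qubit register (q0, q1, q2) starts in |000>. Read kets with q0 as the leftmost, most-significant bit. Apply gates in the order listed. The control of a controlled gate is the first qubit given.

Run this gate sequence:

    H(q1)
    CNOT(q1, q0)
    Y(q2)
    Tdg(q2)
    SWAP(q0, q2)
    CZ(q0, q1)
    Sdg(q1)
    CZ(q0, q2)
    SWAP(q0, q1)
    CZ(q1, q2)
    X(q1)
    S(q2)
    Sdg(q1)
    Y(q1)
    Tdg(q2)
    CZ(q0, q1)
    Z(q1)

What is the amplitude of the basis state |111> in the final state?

The final state's coefficient on |111> equals -sqrt(2)*I/2.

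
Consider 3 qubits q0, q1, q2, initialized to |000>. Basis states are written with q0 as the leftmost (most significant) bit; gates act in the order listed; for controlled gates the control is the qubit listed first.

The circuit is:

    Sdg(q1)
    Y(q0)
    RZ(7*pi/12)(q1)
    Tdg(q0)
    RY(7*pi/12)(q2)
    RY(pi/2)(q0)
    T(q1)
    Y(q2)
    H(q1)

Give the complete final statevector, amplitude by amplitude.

The resulting statevector has amplitude -sqrt(3)*sqrt(1/2 - sqrt(2)/4)*exp(-13*I*pi/24)/4 - sqrt(sqrt(2)/4 + 1/2)*exp(-13*I*pi/24)/4 on |000>, sqrt(3)*sqrt(sqrt(2)/4 + 1/2)*exp(-13*I*pi/24)/4 - sqrt(1/2 - sqrt(2)/4)*exp(-13*I*pi/24)/4 on |001>, -sqrt(3)*sqrt(1/2 - sqrt(2)/4)*exp(-13*I*pi/24)/4 - sqrt(sqrt(2)/4 + 1/2)*exp(-13*I*pi/24)/4 on |010>, sqrt(3)*sqrt(sqrt(2)/4 + 1/2)*exp(-13*I*pi/24)/4 - sqrt(1/2 - sqrt(2)/4)*exp(-13*I*pi/24)/4 on |011>, sqrt(sqrt(2)/4 + 1/2)*exp(-13*I*pi/24)/4 + sqrt(3)*sqrt(1/2 - sqrt(2)/4)*exp(-13*I*pi/24)/4 on |100>, sqrt(1/2 - sqrt(2)/4)*exp(-13*I*pi/24)/4 - sqrt(3)*sqrt(sqrt(2)/4 + 1/2)*exp(-13*I*pi/24)/4 on |101>, sqrt(sqrt(2)/4 + 1/2)*exp(-13*I*pi/24)/4 + sqrt(3)*sqrt(1/2 - sqrt(2)/4)*exp(-13*I*pi/24)/4 on |110>, sqrt(1/2 - sqrt(2)/4)*exp(-13*I*pi/24)/4 - sqrt(3)*sqrt(sqrt(2)/4 + 1/2)*exp(-13*I*pi/24)/4 on |111>.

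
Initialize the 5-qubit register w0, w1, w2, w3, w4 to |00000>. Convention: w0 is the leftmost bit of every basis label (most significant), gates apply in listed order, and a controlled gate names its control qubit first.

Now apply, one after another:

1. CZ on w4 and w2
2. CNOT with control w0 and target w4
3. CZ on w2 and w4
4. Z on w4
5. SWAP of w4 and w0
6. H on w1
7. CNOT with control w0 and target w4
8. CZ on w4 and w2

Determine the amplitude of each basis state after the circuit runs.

After the circuit, the state carries amplitude sqrt(2)/2 on |00000>, sqrt(2)/2 on |01000>, and 0 on every other basis state.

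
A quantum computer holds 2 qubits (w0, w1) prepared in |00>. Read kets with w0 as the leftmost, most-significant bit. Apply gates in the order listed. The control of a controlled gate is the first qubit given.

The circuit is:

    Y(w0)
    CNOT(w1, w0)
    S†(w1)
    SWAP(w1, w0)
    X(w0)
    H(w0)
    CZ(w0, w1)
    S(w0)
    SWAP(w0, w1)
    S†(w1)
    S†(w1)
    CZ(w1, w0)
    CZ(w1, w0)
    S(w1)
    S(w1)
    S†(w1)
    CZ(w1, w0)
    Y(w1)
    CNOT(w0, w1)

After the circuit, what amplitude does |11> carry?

The final state's coefficient on |11> equals -sqrt(2)/2.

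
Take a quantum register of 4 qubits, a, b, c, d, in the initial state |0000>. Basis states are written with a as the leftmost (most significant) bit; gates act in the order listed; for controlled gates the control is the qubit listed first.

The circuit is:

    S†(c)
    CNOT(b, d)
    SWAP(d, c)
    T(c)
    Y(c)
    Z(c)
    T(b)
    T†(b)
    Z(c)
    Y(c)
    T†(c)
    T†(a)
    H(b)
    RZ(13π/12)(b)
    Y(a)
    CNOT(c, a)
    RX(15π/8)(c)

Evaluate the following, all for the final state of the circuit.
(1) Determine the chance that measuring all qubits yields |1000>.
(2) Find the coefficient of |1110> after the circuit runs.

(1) Outcome |1000> occurs with probability cos(pi/16)**2/2. Key observation: steps 4-11 multiply out to the identity, so the circuit reduces to the remaining gates.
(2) |1110> carries amplitude sqrt(2)*exp(13*I*pi/24)*sin(pi/16)/2 in the final state.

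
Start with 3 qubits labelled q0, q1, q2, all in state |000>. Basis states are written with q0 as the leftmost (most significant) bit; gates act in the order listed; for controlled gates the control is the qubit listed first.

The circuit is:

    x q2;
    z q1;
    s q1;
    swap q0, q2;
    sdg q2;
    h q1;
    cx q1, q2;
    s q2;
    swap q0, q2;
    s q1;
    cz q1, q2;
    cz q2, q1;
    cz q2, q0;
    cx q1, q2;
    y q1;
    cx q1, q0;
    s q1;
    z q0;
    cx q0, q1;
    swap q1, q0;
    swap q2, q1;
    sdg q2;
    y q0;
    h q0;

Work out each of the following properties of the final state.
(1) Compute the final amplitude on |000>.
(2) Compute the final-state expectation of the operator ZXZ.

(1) The final state's coefficient on |000> equals 0.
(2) The expectation value of ZXZ is 0.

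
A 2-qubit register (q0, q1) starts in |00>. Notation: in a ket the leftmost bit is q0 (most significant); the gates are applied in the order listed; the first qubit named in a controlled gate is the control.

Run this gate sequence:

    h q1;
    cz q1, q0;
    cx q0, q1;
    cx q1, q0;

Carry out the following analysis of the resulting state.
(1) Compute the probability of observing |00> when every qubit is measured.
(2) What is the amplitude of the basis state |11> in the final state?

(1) Outcome |00> occurs with probability 1/2.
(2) The final state's coefficient on |11> equals sqrt(2)/2.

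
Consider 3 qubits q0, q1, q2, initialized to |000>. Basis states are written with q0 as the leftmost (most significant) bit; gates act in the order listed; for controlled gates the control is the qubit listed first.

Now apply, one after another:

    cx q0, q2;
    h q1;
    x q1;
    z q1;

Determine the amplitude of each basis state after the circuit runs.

After the circuit, the state carries amplitude sqrt(2)/2 on |000>, -sqrt(2)/2 on |010>, and 0 on every other basis state.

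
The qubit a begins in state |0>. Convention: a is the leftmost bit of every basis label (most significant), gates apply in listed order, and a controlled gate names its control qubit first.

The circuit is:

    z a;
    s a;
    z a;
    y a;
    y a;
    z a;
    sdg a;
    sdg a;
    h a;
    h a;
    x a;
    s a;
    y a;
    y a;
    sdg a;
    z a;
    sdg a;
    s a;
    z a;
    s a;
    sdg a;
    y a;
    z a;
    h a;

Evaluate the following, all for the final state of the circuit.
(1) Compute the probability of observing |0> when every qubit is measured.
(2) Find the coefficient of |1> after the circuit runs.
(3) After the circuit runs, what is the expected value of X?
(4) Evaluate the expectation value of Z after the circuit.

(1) The probability of measuring |0> is 1/2.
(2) The amplitude on |1> is -sqrt(2)*I/2.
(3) The expectation value of X is 1.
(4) The expectation value of Z is 0.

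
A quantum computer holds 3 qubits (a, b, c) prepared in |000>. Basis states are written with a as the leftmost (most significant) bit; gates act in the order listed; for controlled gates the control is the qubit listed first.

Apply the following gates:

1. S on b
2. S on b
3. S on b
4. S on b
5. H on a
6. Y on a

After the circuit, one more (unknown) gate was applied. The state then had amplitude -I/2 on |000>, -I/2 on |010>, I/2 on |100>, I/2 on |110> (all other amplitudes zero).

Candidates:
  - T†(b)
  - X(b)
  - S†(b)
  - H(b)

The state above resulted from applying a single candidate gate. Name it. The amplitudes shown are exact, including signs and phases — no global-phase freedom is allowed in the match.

The unique candidate consistent with the amplitudes is H(b). Key observation: the block from step 1 through step 4 cancels to the identity and can be dropped.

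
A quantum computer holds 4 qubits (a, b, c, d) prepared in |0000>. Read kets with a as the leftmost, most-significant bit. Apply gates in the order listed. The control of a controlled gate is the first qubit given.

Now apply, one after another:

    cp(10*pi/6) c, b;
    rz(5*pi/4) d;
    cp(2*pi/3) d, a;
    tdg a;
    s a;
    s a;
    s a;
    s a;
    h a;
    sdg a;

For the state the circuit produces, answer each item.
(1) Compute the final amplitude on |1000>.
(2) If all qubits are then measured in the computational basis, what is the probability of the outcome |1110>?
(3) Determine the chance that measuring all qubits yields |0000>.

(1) |1000> carries amplitude sqrt(2)*exp(7*I*pi/8)/2 in the final state. Key observation: gates 5-8 undo each other exactly, leaving only the rest of the circuit to track.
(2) Outcome |1110> occurs with probability 0.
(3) The probability of measuring |0000> is 1/2.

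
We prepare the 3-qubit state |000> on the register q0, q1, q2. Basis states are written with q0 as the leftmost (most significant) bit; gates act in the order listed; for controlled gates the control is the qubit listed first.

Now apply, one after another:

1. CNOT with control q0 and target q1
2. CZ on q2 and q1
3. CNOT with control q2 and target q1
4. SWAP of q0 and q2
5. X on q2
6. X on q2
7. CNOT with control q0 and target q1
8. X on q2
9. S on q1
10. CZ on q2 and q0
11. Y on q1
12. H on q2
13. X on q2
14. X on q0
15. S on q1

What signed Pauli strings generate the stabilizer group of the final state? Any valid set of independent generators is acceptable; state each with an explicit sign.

One valid set of independent stabilizer generators is -IIX, -ZII, -IZI (any independent generating set of the same group is equally correct).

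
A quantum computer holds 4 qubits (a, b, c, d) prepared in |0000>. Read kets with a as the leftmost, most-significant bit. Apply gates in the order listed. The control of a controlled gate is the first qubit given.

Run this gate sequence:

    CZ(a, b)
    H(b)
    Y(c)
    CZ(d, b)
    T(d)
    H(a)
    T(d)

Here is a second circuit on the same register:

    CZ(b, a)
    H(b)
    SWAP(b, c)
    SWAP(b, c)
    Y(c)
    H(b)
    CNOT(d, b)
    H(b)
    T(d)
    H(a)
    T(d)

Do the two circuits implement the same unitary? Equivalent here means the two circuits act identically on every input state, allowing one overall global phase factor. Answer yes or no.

Yes — the two circuits implement the same unitary up to a global phase.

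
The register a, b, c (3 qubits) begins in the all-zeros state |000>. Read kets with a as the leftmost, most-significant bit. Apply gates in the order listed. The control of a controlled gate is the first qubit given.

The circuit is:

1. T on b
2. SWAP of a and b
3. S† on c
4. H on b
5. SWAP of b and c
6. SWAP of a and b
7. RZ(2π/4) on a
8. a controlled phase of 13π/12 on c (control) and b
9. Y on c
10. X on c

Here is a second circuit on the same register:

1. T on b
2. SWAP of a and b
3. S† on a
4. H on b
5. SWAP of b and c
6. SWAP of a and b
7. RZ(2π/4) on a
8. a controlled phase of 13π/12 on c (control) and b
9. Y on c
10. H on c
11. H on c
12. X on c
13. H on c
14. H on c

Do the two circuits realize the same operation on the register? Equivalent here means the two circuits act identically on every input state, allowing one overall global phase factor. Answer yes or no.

No: there is an input state on which the two circuits produce genuinely different outputs (not merely differing by a phase).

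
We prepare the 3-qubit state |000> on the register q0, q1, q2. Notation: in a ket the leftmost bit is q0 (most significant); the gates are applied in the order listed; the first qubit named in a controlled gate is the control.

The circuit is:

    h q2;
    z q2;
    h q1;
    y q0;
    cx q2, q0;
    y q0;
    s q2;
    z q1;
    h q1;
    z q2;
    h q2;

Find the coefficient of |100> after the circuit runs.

The final state's coefficient on |100> equals 0.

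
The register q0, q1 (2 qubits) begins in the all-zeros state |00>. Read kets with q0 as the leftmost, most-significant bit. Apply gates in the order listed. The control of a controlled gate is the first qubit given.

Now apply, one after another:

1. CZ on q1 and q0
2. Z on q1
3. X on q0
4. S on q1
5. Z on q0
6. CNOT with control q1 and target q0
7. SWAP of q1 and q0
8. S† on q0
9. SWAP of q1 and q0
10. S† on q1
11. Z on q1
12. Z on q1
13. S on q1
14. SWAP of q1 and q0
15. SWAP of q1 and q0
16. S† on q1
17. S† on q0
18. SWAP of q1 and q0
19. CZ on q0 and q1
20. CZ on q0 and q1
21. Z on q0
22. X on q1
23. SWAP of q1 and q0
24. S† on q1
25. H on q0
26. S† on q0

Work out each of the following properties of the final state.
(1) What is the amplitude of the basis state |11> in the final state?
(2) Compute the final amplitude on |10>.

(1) The amplitude on |11> is 0. Key observation: steps 9-14 multiply out to the identity, so the circuit reduces to the remaining gates.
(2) The final state's coefficient on |10> equals sqrt(2)/2.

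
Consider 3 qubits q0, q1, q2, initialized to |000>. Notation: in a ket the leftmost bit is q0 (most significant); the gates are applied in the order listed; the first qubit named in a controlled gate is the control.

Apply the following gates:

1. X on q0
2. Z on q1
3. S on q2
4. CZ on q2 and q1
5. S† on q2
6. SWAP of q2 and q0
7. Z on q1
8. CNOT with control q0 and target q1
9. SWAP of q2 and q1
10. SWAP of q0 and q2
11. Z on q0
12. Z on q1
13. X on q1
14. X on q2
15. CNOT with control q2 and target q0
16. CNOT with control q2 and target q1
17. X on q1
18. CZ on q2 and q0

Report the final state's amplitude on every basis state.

The resulting statevector has amplitude 1 on |101>, and 0 on every other basis state.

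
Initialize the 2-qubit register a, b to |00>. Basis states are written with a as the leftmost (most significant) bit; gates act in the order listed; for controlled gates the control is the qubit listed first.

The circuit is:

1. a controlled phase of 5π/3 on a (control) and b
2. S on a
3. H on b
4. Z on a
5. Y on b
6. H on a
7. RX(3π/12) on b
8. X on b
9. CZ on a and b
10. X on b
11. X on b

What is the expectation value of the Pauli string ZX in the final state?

The expectation value of ZX is -1. Key observation: the block from step 10 through step 11 cancels to the identity and can be dropped.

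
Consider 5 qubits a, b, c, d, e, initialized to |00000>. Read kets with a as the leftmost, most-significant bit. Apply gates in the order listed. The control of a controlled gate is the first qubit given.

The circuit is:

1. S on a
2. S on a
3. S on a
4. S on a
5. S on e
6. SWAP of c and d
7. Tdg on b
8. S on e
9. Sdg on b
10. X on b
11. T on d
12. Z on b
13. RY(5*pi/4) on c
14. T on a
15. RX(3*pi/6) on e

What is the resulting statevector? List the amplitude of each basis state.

After the circuit, the state carries amplitude sqrt(4 - 2*sqrt(2))/4 on |01000>, -I*sqrt(4 - 2*sqrt(2))/4 on |01001>, -sqrt(2*sqrt(2) + 4)/4 on |01100>, I*sqrt(2*sqrt(2) + 4)/4 on |01101>, and 0 on every other basis state. Key observation: the block from step 1 through step 4 cancels to the identity and can be dropped.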